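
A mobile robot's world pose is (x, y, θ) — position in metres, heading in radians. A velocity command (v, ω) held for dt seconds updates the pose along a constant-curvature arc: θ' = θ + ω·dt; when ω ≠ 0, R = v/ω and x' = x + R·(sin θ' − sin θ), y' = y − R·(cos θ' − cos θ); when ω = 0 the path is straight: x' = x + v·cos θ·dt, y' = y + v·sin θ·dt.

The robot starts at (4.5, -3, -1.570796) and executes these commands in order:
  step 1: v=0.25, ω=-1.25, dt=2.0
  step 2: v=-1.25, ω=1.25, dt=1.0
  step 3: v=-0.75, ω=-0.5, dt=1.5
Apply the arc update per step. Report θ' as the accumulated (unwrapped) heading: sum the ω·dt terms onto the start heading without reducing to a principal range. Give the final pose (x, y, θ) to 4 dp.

(6.3534, -3.5297, -3.5708)

step 1: θ'=-4.0708 (R=-0.2000) → pose (4.1398, -3.1197, -4.0708)
step 2: θ'=-2.8208 (R=-1.0000) → pose (5.2562, -3.4702, -2.8208)
step 3: θ'=-3.5708 (R=1.5000) → pose (6.3534, -3.5297, -3.5708)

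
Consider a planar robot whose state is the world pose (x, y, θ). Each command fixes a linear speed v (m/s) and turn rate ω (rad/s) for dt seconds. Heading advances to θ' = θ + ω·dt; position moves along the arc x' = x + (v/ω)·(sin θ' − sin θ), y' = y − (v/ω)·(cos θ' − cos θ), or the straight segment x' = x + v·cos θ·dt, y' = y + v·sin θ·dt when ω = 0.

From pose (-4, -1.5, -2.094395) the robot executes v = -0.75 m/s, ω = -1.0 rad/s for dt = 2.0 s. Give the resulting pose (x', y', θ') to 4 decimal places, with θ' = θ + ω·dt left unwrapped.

(-2.7392, -1.4404, -4.0944)

θ' = -2.0944 + -1.0·2.0 = -4.0944
R = v/ω = -0.75/-1.0 = 0.7500
x' = -4 + 0.7500·(sin -4.0944 − sin -2.0944) = -2.7392
y' = -1.5 − 0.7500·(cos -4.0944 − cos -2.0944) = -1.4404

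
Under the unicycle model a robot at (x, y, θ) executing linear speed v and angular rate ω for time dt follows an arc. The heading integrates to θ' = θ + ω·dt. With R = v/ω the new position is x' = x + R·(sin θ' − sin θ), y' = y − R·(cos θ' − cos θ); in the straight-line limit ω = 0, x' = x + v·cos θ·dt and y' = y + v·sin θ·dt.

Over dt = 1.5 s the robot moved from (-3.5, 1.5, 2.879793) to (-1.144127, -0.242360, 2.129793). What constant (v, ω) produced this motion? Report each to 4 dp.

Δθ = 2.129793 − 2.879793 = -0.750000
ω = Δθ/dt = -0.750000/1.5 = -0.5000
R = Δx/(sin θ' − sin θ) = 4.0000
v = R·ω = 4.0000·-0.5000 = -2.0000

v = -2.0000, ω = -0.5000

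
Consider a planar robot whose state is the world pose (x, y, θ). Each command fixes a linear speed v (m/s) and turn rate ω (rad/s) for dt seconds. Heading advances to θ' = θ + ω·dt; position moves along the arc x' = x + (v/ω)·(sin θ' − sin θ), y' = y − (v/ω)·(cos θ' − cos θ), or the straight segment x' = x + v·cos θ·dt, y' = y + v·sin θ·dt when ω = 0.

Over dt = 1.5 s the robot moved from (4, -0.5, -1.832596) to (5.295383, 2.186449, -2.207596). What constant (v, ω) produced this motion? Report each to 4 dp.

v = -2.0000, ω = -0.2500

Δθ = -2.207596 − -1.832596 = -0.375000
ω = Δθ/dt = -0.375000/1.5 = -0.2500
R = −Δy/(cos θ' − cos θ) = 8.0000
v = R·ω = 8.0000·-0.2500 = -2.0000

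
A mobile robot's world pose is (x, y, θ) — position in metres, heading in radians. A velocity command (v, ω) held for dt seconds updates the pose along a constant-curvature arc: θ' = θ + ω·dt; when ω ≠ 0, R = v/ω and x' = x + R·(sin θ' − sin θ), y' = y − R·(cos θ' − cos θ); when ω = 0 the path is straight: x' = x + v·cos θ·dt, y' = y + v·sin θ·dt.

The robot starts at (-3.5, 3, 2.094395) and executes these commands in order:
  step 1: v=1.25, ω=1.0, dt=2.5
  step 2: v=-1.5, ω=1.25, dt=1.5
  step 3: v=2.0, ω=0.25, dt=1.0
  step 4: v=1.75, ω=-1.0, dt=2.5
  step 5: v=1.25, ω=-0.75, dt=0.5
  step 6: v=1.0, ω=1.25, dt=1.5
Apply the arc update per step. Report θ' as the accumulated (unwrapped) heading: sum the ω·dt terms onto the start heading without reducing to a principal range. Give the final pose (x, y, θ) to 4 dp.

(-3.3591, 0.2696, 5.7194)

step 1: θ'=4.5944 (R=1.2500) → pose (-5.8238, 2.5222, 4.5944)
step 2: θ'=6.4694 (R=-1.2000) → pose (-7.2377, 3.8427, 6.4694)
step 3: θ'=6.7194 (R=8.0000) → pose (-5.3387, 4.4535, 6.7194)
step 4: θ'=4.2194 (R=-1.7500) → pose (-3.0577, 2.0392, 4.2194)
step 5: θ'=3.8444 (R=-1.6667) → pose (-3.4486, 1.5562, 3.8444)
step 6: θ'=5.7194 (R=0.8000) → pose (-3.3591, 0.2696, 5.7194)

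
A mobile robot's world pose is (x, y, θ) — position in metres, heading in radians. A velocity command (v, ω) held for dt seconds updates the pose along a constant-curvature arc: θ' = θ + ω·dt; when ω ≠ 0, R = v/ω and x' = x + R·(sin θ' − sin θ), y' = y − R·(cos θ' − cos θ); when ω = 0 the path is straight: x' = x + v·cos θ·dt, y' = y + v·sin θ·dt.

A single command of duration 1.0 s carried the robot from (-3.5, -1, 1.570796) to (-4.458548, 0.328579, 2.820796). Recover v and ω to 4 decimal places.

v = 1.7500, ω = 1.2500

Δθ = 2.820796 − 1.570796 = 1.250000
ω = Δθ/dt = 1.250000/1.0 = 1.2500
R = −Δy/(cos θ' − cos θ) = 1.4000
v = R·ω = 1.4000·1.2500 = 1.7500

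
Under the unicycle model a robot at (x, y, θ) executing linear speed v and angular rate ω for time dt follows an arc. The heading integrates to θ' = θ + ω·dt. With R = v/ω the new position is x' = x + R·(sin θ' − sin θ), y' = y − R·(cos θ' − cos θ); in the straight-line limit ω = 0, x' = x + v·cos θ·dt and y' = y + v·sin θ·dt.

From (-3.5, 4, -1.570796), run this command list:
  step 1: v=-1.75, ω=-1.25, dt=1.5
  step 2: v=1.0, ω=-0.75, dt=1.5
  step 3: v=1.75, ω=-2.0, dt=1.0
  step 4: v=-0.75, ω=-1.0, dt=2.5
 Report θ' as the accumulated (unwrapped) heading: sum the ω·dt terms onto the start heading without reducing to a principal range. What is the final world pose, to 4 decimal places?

(-1.5340, 8.8049, -9.0708)

step 1: θ'=-3.4458 (R=1.4000) → pose (-1.6807, 5.3357, -3.4458)
step 2: θ'=-4.5708 (R=-1.3333) → pose (-2.6013, 6.4197, -4.5708)
step 3: θ'=-6.5708 (R=-0.8750) → pose (-1.4868, 7.3822, -6.5708)
step 4: θ'=-9.0708 (R=0.7500) → pose (-1.5340, 8.8049, -9.0708)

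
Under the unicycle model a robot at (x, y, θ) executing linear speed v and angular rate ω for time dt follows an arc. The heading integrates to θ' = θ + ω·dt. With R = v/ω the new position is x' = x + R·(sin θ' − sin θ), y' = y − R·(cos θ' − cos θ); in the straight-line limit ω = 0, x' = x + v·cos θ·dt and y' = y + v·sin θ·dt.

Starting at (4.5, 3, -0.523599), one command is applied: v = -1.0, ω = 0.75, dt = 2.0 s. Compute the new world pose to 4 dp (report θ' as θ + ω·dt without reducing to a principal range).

(2.7287, 2.5920, 0.9764)

θ' = -0.5236 + 0.75·2.0 = 0.9764
R = v/ω = -1.0/0.75 = -1.3333
x' = 4.5 + -1.3333·(sin 0.9764 − sin -0.5236) = 2.7287
y' = 3 − -1.3333·(cos 0.9764 − cos -0.5236) = 2.5920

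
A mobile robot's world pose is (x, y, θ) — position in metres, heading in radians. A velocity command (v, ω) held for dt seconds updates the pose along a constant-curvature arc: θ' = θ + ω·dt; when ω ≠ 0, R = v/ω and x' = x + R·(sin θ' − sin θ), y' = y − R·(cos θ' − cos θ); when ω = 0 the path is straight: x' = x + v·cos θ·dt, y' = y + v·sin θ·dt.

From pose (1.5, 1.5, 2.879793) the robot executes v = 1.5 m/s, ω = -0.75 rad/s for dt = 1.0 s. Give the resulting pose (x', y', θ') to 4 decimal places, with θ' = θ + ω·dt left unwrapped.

θ' = 2.8798 + -0.75·1.0 = 2.1298
R = v/ω = 1.5/-0.75 = -2.0000
x' = 1.5 + -2.0000·(sin 2.1298 − sin 2.8798) = 0.3221
y' = 1.5 − -2.0000·(cos 2.1298 − cos 2.8798) = 2.3712

(0.3221, 2.3712, 2.1298)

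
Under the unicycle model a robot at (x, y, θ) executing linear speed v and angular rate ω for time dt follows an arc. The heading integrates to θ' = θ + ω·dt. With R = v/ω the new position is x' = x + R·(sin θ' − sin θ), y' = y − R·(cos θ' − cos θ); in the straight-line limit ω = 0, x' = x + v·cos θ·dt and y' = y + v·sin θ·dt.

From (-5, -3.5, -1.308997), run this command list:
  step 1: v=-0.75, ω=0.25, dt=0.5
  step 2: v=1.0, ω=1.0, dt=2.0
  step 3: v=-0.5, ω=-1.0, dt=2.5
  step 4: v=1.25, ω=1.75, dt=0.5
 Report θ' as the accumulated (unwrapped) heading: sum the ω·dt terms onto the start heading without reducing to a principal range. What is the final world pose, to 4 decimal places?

(-4.1330, -3.6273, -0.8090)

step 1: θ'=-1.1840 (R=-3.0000) → pose (-5.1194, -3.1448, -1.1840)
step 2: θ'=0.8160 (R=1.0000) → pose (-3.4649, -3.4527, 0.8160)
step 3: θ'=-1.6840 (R=0.5000) → pose (-4.3259, -3.0536, -1.6840)
step 4: θ'=-0.8090 (R=0.7143) → pose (-4.1330, -3.6273, -0.8090)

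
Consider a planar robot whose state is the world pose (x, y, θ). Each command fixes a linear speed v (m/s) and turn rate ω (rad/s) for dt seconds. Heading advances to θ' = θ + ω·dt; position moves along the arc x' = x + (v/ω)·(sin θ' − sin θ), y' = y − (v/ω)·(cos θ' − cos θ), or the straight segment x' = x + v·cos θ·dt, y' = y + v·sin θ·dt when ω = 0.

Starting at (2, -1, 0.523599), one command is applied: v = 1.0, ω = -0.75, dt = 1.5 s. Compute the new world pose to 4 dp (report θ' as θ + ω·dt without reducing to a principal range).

(3.4211, -1.0553, -0.6014)

θ' = 0.5236 + -0.75·1.5 = -0.6014
R = v/ω = 1.0/-0.75 = -1.3333
x' = 2 + -1.3333·(sin -0.6014 − sin 0.5236) = 3.4211
y' = -1 − -1.3333·(cos -0.6014 − cos 0.5236) = -1.0553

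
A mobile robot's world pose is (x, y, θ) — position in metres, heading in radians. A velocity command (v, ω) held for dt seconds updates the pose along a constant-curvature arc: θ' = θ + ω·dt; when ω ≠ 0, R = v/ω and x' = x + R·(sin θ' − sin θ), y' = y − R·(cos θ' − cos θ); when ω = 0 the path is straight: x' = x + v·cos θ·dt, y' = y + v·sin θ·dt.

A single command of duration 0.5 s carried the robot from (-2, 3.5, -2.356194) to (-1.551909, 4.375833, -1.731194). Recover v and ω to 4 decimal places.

v = -2.0000, ω = 1.2500

Δθ = -1.731194 − -2.356194 = 0.625000
ω = Δθ/dt = 0.625000/0.5 = 1.2500
R = −Δy/(cos θ' − cos θ) = -1.6000
v = R·ω = -1.6000·1.2500 = -2.0000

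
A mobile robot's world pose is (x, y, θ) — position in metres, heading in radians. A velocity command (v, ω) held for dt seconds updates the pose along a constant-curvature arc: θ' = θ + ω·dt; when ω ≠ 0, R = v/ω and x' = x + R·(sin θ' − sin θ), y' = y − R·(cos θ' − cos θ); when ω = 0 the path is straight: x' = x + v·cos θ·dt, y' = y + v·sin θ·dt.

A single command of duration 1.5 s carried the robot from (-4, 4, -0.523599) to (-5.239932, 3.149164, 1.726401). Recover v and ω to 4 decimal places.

Δθ = 1.726401 − -0.523599 = 2.250000
ω = Δθ/dt = 2.250000/1.5 = 1.5000
R = Δx/(sin θ' − sin θ) = -0.8333
v = R·ω = -0.8333·1.5000 = -1.2500

v = -1.2500, ω = 1.5000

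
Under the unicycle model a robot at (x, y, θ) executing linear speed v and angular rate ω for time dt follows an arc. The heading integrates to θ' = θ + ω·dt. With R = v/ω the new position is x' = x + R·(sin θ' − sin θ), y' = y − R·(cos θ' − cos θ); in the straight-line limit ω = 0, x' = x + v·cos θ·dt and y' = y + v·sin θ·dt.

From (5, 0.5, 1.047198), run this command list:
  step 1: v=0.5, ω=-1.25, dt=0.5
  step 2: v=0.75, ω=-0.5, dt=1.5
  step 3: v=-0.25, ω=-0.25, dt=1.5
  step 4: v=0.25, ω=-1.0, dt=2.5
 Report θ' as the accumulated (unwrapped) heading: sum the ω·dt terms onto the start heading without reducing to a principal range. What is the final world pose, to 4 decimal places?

step 1: θ'=0.4222 (R=-0.4000) → pose (5.1825, 0.6649, 0.4222)
step 2: θ'=-0.3278 (R=-1.5000) → pose (6.2801, 0.7167, -0.3278)
step 3: θ'=-0.7028 (R=1.0000) → pose (5.9557, 0.9004, -0.7028)
step 4: θ'=-3.2028 (R=-0.2500) → pose (5.7788, 0.4601, -3.2028)

(5.7788, 0.4601, -3.2028)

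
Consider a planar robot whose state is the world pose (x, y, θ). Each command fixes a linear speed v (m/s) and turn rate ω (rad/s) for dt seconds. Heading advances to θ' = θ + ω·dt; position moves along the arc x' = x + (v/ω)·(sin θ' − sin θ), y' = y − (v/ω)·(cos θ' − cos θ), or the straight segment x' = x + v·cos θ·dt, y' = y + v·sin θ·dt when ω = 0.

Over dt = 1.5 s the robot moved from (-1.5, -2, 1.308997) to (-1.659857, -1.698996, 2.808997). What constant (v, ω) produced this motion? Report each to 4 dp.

v = 0.2500, ω = 1.0000

Δθ = 2.808997 − 1.308997 = 1.500000
ω = Δθ/dt = 1.500000/1.5 = 1.0000
R = −Δy/(cos θ' − cos θ) = 0.2500
v = R·ω = 0.2500·1.0000 = 0.2500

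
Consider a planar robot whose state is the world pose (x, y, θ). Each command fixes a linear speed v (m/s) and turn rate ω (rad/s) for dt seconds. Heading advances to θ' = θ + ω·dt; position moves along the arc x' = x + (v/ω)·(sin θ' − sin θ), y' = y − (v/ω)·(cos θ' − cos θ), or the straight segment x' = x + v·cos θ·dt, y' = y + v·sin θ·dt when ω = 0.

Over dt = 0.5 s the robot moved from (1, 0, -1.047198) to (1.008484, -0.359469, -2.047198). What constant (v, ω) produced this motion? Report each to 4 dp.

v = 0.7500, ω = -2.0000

Δθ = -2.047198 − -1.047198 = -1.000000
ω = Δθ/dt = -1.000000/0.5 = -2.0000
R = −Δy/(cos θ' − cos θ) = -0.3750
v = R·ω = -0.3750·-2.0000 = 0.7500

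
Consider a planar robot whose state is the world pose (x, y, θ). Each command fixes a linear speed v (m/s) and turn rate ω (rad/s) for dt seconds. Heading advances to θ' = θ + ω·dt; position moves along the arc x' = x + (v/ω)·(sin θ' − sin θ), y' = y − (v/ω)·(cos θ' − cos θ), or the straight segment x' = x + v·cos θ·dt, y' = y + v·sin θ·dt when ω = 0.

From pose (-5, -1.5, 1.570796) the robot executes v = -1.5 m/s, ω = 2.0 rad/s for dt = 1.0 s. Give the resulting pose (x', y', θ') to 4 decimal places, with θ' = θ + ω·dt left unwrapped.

θ' = 1.5708 + 2.0·1.0 = 3.5708
R = v/ω = -1.5/2.0 = -0.7500
x' = -5 + -0.7500·(sin 3.5708 − sin 1.5708) = -3.9379
y' = -1.5 − -0.7500·(cos 3.5708 − cos 1.5708) = -2.1820

(-3.9379, -2.1820, 3.5708)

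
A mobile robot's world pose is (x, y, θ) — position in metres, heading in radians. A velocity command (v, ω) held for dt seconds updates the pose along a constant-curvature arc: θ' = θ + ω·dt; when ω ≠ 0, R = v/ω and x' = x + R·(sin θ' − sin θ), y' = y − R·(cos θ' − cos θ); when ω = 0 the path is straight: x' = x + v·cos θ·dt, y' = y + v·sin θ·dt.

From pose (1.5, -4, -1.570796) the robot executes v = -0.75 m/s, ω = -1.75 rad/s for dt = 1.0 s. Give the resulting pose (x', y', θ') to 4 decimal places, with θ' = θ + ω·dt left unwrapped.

(2.0050, -3.5783, -3.3208)

θ' = -1.5708 + -1.75·1.0 = -3.3208
R = v/ω = -0.75/-1.75 = 0.4286
x' = 1.5 + 0.4286·(sin -3.3208 − sin -1.5708) = 2.0050
y' = -4 − 0.4286·(cos -3.3208 − cos -1.5708) = -3.5783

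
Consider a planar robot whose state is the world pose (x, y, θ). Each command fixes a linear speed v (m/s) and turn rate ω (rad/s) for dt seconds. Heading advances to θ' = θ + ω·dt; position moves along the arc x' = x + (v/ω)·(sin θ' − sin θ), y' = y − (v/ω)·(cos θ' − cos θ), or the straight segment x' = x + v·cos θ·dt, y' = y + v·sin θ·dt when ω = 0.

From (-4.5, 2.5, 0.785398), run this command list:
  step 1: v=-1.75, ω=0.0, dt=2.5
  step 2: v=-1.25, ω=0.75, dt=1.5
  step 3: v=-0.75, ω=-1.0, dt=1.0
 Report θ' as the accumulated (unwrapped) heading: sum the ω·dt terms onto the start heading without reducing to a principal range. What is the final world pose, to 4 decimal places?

step 1: θ'=0.7854 (straight) → pose (-7.5936, -0.5936, 0.7854)
step 2: θ'=1.9104 (R=-1.6667) → pose (-7.9866, -2.3273, 1.9104)
step 3: θ'=0.9104 (R=0.7500) → pose (-8.1014, -3.0372, 0.9104)

(-8.1014, -3.0372, 0.9104)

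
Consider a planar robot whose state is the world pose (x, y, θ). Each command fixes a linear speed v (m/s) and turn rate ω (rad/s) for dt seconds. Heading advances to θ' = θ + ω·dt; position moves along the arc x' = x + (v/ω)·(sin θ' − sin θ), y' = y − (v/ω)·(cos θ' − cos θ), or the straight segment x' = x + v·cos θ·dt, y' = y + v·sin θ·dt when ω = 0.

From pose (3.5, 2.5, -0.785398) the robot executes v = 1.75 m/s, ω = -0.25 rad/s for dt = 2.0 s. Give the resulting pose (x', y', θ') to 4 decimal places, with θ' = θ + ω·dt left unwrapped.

θ' = -0.7854 + -0.25·2.0 = -1.2854
R = v/ω = 1.75/-0.25 = -7.0000
x' = 3.5 + -7.0000·(sin -1.2854 − sin -0.7854) = 5.2671
y' = 2.5 − -7.0000·(cos -1.2854 − cos -0.7854) = -0.4790

(5.2671, -0.4790, -1.2854)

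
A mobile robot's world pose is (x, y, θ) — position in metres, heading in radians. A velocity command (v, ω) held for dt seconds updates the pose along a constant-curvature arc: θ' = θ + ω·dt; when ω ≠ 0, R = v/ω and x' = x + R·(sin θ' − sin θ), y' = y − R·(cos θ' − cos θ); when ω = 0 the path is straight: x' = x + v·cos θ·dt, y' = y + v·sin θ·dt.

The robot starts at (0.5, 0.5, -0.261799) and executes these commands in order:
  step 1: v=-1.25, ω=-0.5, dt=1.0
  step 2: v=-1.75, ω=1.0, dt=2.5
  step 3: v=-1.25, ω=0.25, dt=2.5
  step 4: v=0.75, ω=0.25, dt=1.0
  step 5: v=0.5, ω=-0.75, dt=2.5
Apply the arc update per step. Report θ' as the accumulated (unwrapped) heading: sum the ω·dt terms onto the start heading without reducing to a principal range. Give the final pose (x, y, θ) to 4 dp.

step 1: θ'=-0.7618 (R=2.5000) → pose (-0.5785, 1.1058, -0.7618)
step 2: θ'=1.7382 (R=-1.7500) → pose (-3.5119, -0.4521, 1.7382)
step 3: θ'=2.3632 (R=-5.0000) → pose (-2.0925, -3.1792, 2.3632)
step 4: θ'=2.6132 (R=3.0000) → pose (-2.6865, -2.7244, 2.6132)
step 5: θ'=0.7382 (R=-0.6667) → pose (-2.7990, -1.6556, 0.7382)

(-2.7990, -1.6556, 0.7382)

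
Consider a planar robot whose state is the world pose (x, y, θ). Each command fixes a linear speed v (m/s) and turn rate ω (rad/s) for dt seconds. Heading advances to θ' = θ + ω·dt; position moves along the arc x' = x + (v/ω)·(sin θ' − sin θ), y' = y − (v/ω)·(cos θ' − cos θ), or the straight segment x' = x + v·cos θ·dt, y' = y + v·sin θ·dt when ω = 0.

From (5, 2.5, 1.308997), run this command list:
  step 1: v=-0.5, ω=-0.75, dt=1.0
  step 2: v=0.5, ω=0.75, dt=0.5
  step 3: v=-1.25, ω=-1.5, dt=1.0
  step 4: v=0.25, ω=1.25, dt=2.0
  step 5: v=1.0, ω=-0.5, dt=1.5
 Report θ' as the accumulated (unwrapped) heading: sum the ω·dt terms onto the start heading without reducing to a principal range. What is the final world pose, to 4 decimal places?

step 1: θ'=0.5590 (R=0.6667) → pose (4.7096, 2.1074, 0.5590)
step 2: θ'=0.9340 (R=0.6667) → pose (4.8921, 2.2761, 0.9340)
step 3: θ'=-0.5660 (R=0.8333) → pose (3.7752, 2.0683, -0.5660)
step 4: θ'=1.9340 (R=0.2000) → pose (4.0694, 2.3081, 1.9340)
step 5: θ'=1.1840 (R=-2.0000) → pose (4.0867, 3.7731, 1.1840)

(4.0867, 3.7731, 1.1840)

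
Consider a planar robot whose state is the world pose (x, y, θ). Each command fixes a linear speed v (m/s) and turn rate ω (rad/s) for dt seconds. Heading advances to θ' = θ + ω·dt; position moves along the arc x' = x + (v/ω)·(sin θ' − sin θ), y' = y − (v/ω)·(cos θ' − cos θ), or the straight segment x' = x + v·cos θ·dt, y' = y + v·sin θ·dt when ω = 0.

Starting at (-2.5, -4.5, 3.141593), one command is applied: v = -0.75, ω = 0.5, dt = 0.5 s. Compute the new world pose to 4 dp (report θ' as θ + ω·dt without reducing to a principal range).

(-2.1289, -4.4534, 3.3916)

θ' = 3.1416 + 0.5·0.5 = 3.3916
R = v/ω = -0.75/0.5 = -1.5000
x' = -2.5 + -1.5000·(sin 3.3916 − sin 3.1416) = -2.1289
y' = -4.5 − -1.5000·(cos 3.3916 − cos 3.1416) = -4.4534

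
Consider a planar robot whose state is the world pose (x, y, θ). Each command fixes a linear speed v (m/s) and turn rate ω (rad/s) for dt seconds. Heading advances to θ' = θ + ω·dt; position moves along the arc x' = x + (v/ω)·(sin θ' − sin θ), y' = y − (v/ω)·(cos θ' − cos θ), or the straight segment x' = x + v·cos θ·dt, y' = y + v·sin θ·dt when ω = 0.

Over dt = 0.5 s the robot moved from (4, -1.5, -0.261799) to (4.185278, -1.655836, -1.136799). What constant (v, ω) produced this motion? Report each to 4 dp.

Δθ = -1.136799 − -0.261799 = -0.875000
ω = Δθ/dt = -0.875000/0.5 = -1.7500
R = Δx/(sin θ' − sin θ) = -0.2857
v = R·ω = -0.2857·-1.7500 = 0.5000

v = 0.5000, ω = -1.7500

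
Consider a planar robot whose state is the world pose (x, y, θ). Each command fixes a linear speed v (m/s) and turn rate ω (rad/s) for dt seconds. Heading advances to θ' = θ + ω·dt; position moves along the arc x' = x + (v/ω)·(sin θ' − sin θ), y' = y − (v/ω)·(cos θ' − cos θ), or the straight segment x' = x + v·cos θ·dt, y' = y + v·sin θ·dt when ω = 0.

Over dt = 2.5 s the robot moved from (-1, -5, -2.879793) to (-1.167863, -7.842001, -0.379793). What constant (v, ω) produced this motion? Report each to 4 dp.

v = 1.5000, ω = 1.0000

Δθ = -0.379793 − -2.879793 = 2.500000
ω = Δθ/dt = 2.500000/2.5 = 1.0000
R = −Δy/(cos θ' − cos θ) = 1.5000
v = R·ω = 1.5000·1.0000 = 1.5000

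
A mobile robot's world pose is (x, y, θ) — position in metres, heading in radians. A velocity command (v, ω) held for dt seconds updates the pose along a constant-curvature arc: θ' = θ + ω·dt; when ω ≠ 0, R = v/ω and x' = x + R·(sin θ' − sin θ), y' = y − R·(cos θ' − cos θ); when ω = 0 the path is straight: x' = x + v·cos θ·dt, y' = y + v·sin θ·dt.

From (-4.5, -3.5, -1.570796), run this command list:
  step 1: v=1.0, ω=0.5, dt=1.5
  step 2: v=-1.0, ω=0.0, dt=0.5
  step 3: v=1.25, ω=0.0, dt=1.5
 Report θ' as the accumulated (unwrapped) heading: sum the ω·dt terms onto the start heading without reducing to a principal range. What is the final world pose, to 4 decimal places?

(-3.0261, -5.8693, -0.8208)

step 1: θ'=-0.8208 (R=2.0000) → pose (-3.9634, -4.8633, -0.8208)
step 2: θ'=-0.8208 (straight) → pose (-4.3042, -4.4974, -0.8208)
step 3: θ'=-0.8208 (straight) → pose (-3.0261, -5.8693, -0.8208)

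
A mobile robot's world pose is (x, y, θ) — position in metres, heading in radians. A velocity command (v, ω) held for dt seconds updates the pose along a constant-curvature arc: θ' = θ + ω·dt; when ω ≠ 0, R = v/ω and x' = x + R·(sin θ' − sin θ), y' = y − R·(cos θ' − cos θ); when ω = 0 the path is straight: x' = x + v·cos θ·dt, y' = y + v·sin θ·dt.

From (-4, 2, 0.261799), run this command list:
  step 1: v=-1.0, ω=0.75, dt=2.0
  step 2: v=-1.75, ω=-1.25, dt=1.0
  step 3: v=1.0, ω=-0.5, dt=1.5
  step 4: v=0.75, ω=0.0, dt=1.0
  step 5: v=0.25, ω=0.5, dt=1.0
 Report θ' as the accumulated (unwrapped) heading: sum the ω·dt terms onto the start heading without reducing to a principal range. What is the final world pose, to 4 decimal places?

(-3.2253, -1.0017, 0.2618)

step 1: θ'=1.7618 (R=-1.3333) → pose (-4.9640, 0.4590, 1.7618)
step 2: θ'=0.5118 (R=1.4000) → pose (-5.6529, -1.0274, 0.5118)
step 3: θ'=-0.2382 (R=-2.0000) → pose (-4.2015, -0.8276, -0.2382)
step 4: θ'=-0.2382 (straight) → pose (-3.4727, -1.0046, -0.2382)
step 5: θ'=0.2618 (R=0.5000) → pose (-3.2253, -1.0017, 0.2618)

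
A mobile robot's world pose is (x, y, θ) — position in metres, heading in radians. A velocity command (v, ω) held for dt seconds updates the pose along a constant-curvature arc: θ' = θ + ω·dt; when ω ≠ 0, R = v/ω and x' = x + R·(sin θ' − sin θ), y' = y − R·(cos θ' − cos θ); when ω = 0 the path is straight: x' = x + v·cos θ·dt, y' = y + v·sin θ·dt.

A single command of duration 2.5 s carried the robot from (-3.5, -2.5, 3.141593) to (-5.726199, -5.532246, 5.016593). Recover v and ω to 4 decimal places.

Δθ = 5.016593 − 3.141593 = 1.875000
ω = Δθ/dt = 1.875000/2.5 = 0.7500
R = −Δy/(cos θ' − cos θ) = 2.3333
v = R·ω = 2.3333·0.7500 = 1.7500

v = 1.7500, ω = 0.7500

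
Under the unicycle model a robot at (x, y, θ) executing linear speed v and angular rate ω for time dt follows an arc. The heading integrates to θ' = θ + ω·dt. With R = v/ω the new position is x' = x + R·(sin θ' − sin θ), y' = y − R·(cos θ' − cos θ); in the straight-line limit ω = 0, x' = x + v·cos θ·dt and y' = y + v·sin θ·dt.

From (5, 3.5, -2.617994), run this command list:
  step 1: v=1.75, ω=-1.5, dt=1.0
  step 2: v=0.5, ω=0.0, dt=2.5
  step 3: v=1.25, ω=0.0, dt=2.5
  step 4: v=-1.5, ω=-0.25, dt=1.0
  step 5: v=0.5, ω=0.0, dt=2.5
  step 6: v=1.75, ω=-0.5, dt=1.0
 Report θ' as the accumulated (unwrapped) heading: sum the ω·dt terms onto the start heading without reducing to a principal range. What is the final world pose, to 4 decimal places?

(1.0916, 9.0481, -4.8680)

step 1: θ'=-4.1180 (R=-1.1667) → pose (3.4501, 3.8570, -4.1180)
step 2: θ'=-4.1180 (straight) → pose (2.7501, 4.8926, -4.1180)
step 3: θ'=-4.1180 (straight) → pose (1.0001, 7.4817, -4.1180)
step 4: θ'=-4.3680 (R=6.0000) → pose (1.6768, 6.1474, -4.3680)
step 5: θ'=-4.3680 (straight) → pose (1.2548, 7.3240, -4.3680)
step 6: θ'=-4.8680 (R=-3.5000) → pose (1.0916, 9.0481, -4.8680)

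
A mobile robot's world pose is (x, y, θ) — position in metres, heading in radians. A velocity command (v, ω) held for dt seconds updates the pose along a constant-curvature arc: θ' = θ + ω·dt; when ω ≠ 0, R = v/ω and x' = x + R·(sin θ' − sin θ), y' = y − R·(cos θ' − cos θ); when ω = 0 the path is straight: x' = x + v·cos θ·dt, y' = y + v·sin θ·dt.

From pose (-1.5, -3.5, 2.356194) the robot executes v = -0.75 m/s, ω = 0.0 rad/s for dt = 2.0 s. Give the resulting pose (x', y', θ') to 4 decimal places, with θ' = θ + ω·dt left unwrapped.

(-0.4393, -4.5607, 2.3562)

θ' = 2.3562 + 0.0·2.0 = 2.3562
ω = 0 → straight: x' = -1.5 + -0.75·cos(2.3562)·2.0 = -0.4393
y' = -3.5 + -0.75·sin(2.3562)·2.0 = -4.5607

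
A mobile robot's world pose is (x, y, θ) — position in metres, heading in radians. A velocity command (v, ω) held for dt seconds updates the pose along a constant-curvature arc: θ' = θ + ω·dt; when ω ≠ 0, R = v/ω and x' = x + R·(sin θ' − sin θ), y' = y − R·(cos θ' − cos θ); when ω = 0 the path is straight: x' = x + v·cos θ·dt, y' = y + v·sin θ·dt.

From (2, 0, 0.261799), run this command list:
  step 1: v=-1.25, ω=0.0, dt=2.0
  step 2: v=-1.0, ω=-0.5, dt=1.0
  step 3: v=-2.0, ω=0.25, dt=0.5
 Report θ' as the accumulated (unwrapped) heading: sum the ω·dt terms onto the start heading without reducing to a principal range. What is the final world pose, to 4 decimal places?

(-2.3883, -0.4840, -0.1132)

step 1: θ'=0.2618 (straight) → pose (-0.4148, -0.6470, 0.2618)
step 2: θ'=-0.2382 (R=2.0000) → pose (-1.4044, -0.6587, -0.2382)
step 3: θ'=-0.1132 (R=-8.0000) → pose (-2.3883, -0.4840, -0.1132)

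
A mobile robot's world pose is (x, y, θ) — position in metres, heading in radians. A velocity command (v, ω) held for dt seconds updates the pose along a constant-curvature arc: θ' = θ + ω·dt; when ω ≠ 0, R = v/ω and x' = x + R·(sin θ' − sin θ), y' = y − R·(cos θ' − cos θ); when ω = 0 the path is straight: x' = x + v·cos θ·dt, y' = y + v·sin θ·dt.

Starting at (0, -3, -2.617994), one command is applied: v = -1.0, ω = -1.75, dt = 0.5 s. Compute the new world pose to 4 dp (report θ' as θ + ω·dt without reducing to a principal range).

θ' = -2.6180 + -1.75·0.5 = -3.4930
R = v/ω = -1.0/-1.75 = 0.5714
x' = 0 + 0.5714·(sin -3.4930 − sin -2.6180) = 0.4824
y' = -3 − 0.5714·(cos -3.4930 − cos -2.6180) = -2.9584

(0.4824, -2.9584, -3.4930)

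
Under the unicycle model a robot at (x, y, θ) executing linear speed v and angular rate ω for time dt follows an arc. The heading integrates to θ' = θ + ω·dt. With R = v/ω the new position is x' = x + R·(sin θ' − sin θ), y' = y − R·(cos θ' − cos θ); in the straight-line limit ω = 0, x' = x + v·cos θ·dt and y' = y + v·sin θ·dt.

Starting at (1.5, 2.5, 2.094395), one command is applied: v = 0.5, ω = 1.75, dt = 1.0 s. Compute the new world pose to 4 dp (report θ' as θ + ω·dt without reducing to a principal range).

θ' = 2.0944 + 1.75·1.0 = 3.8444
R = v/ω = 0.5/1.75 = 0.2857
x' = 1.5 + 0.2857·(sin 3.8444 − sin 2.0944) = 1.0679
y' = 2.5 − 0.2857·(cos 3.8444 − cos 2.0944) = 2.5752

(1.0679, 2.5752, 3.8444)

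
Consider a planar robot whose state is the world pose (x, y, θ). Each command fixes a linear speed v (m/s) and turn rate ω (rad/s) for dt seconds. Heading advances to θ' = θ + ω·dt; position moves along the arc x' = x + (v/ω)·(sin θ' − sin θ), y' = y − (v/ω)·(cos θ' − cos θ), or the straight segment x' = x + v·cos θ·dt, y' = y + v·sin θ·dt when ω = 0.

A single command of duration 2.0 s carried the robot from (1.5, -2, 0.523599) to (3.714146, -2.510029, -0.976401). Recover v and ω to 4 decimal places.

Δθ = -0.976401 − 0.523599 = -1.500000
ω = Δθ/dt = -1.500000/2.0 = -0.7500
R = Δx/(sin θ' − sin θ) = -1.6667
v = R·ω = -1.6667·-0.7500 = 1.2500

v = 1.2500, ω = -0.7500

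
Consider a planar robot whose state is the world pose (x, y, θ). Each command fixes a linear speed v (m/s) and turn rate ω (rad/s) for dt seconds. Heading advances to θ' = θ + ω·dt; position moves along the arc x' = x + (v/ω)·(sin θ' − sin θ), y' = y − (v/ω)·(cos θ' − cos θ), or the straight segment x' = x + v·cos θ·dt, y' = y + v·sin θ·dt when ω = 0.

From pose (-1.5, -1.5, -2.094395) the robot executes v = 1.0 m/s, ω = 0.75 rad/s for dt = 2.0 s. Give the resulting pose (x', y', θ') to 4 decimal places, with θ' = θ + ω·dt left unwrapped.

θ' = -2.0944 + 0.75·2.0 = -0.5944
R = v/ω = 1.0/0.75 = 1.3333
x' = -1.5 + 1.3333·(sin -0.5944 − sin -2.0944) = -1.0920
y' = -1.5 − 1.3333·(cos -0.5944 − cos -2.0944) = -3.2713

(-1.0920, -3.2713, -0.5944)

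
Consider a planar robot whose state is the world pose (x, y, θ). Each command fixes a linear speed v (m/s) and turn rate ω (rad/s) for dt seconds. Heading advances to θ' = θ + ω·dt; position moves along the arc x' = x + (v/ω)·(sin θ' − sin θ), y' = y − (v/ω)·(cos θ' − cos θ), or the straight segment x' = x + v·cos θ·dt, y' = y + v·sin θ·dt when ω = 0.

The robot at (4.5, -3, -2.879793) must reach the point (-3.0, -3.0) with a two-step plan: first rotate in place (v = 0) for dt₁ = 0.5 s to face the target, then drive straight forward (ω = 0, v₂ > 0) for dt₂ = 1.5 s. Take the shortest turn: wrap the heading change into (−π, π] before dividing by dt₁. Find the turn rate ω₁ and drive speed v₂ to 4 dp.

heading to target = atan2(-3−-3, -3−4.5) = 3.1416
Δθ = wrap(3.1416 − -2.8798) = -0.2618; ω₁ = Δθ/dt₁ = -0.5236
distance = √((-3−4.5)² + (-3−-3)²) = 7.5000; v₂ = distance/dt₂ = 5.0000

ω₁ = -0.5236, v₂ = 5.0000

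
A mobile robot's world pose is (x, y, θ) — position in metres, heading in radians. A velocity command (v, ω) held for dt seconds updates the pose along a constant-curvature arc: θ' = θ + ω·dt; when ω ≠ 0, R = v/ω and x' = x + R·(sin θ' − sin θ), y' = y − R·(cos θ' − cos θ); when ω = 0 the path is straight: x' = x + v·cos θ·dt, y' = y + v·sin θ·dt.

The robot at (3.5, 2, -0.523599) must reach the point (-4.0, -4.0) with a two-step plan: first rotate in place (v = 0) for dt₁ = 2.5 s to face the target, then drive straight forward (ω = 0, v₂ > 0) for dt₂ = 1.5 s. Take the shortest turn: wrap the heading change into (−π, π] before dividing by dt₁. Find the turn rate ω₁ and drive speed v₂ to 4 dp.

heading to target = atan2(-4−2, -4−3.5) = -2.4669
Δθ = wrap(-2.4669 − -0.5236) = -1.9433; ω₁ = Δθ/dt₁ = -0.7773
distance = √((-4−3.5)² + (-4−2)²) = 9.6047; v₂ = distance/dt₂ = 6.4031

ω₁ = -0.7773, v₂ = 6.4031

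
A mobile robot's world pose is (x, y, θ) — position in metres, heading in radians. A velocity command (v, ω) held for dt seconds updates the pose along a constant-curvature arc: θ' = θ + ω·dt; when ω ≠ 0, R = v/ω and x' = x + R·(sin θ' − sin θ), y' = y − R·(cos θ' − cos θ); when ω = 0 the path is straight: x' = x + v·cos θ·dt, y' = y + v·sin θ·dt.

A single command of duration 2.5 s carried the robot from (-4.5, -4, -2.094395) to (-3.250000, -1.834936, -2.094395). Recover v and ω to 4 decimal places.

Δθ = -2.094395 − -2.094395 = 0.000000
ω = Δθ/dt = 0.000000/2.5 = 0.0000
ω = 0 → v = (Δx·cos θ + Δy·sin θ)/dt = -1.0000

v = -1.0000, ω = 0.0000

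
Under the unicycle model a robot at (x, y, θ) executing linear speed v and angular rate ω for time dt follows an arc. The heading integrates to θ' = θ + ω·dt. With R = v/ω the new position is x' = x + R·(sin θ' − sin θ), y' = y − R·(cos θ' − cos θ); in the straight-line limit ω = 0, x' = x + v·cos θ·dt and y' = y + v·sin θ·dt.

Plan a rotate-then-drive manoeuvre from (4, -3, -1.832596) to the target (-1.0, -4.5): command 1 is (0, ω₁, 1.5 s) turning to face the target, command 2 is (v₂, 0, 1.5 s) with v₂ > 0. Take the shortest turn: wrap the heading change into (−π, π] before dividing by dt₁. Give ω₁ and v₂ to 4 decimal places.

ω₁ = -0.6784, v₂ = 3.4801

heading to target = atan2(-4.5−-3, -1−4) = -2.8501
Δθ = wrap(-2.8501 − -1.8326) = -1.0175; ω₁ = Δθ/dt₁ = -0.6784
distance = √((-1−4)² + (-4.5−-3)²) = 5.2202; v₂ = distance/dt₂ = 3.4801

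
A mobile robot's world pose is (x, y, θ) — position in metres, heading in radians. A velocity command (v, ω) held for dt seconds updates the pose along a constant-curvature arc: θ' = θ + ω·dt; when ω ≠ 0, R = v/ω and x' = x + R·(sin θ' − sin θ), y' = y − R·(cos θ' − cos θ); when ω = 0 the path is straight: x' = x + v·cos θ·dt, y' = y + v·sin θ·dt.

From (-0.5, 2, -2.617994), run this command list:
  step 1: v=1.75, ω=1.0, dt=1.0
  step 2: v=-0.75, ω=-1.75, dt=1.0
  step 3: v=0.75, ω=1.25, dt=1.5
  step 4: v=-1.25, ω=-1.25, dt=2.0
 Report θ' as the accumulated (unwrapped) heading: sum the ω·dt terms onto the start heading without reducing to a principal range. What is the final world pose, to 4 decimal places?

step 1: θ'=-1.6180 (R=1.7500) → pose (-1.3731, 0.5670, -1.6180)
step 2: θ'=-3.3680 (R=0.4286) → pose (-0.8488, 0.9644, -3.3680)
step 3: θ'=-1.4930 (R=0.6000) → pose (-1.5816, 0.3331, -1.4930)
step 4: θ'=-3.9930 (R=1.0000) → pose (0.1676, 1.0698, -3.9930)

(0.1676, 1.0698, -3.9930)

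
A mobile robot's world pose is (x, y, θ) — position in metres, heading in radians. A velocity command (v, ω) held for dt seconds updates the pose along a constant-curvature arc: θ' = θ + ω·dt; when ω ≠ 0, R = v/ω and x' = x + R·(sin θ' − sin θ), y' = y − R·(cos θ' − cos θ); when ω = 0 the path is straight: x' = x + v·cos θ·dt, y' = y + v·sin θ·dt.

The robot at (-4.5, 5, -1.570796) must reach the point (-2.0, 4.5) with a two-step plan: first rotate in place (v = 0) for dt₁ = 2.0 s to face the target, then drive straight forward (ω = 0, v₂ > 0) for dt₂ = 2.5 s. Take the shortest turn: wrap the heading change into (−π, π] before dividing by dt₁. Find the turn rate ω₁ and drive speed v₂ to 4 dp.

heading to target = atan2(4.5−5, -2−-4.5) = -0.1974
Δθ = wrap(-0.1974 − -1.5708) = 1.3734; ω₁ = Δθ/dt₁ = 0.6867
distance = √((-2−-4.5)² + (4.5−5)²) = 2.5495; v₂ = distance/dt₂ = 1.0198

ω₁ = 0.6867, v₂ = 1.0198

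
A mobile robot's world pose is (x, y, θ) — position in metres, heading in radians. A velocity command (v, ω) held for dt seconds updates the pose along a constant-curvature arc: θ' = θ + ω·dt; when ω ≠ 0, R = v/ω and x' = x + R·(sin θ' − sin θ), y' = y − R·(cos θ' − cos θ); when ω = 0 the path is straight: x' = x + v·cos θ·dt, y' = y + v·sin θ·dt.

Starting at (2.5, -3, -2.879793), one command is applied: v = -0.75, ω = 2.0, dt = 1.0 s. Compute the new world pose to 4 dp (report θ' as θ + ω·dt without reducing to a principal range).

θ' = -2.8798 + 2.0·1.0 = -0.8798
R = v/ω = -0.75/2.0 = -0.3750
x' = 2.5 + -0.3750·(sin -0.8798 − sin -2.8798) = 2.6919
y' = -3 − -0.3750·(cos -0.8798 − cos -2.8798) = -2.3988

(2.6919, -2.3988, -0.8798)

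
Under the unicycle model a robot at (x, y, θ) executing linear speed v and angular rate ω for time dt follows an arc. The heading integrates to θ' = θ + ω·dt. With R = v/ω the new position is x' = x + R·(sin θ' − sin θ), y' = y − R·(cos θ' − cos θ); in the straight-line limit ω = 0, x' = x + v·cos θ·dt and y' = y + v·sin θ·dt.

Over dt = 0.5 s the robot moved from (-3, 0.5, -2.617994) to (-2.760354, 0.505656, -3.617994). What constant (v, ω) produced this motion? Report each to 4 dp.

Δθ = -3.617994 − -2.617994 = -1.000000
ω = Δθ/dt = -1.000000/0.5 = -2.0000
R = Δx/(sin θ' − sin θ) = 0.2500
v = R·ω = 0.2500·-2.0000 = -0.5000

v = -0.5000, ω = -2.0000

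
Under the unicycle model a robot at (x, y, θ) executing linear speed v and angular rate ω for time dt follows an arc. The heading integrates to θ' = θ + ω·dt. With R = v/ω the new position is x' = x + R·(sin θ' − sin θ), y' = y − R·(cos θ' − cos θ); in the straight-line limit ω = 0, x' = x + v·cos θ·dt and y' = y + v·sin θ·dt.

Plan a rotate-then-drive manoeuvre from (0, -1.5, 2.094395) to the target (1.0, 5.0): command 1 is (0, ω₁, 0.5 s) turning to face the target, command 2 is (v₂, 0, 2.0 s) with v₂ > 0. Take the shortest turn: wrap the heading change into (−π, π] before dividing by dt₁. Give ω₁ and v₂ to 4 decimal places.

ω₁ = -1.3525, v₂ = 3.2882

heading to target = atan2(5−-1.5, 1−0) = 1.4181
Δθ = wrap(1.4181 − 2.0944) = -0.6762; ω₁ = Δθ/dt₁ = -1.3525
distance = √((1−0)² + (5−-1.5)²) = 6.5765; v₂ = distance/dt₂ = 3.2882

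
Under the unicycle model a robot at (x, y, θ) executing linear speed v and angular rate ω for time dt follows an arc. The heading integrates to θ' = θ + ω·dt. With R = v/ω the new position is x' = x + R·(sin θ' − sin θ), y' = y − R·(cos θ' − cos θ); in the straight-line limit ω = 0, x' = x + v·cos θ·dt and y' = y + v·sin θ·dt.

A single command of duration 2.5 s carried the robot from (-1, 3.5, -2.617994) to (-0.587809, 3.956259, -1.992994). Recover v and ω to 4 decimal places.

v = -0.2500, ω = 0.2500

Δθ = -1.992994 − -2.617994 = 0.625000
ω = Δθ/dt = 0.625000/2.5 = 0.2500
R = −Δy/(cos θ' − cos θ) = -1.0000
v = R·ω = -1.0000·0.2500 = -0.2500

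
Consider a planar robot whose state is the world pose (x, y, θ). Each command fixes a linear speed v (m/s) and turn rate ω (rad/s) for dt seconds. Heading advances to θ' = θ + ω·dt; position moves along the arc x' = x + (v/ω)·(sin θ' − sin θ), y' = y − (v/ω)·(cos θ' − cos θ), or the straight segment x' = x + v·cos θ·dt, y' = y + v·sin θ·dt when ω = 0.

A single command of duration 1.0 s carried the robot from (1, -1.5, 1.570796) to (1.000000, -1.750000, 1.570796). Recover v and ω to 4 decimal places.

Δθ = 1.570796 − 1.570796 = 0.000000
ω = Δθ/dt = 0.000000/1.0 = 0.0000
ω = 0 → v = (Δx·cos θ + Δy·sin θ)/dt = -0.2500

v = -0.2500, ω = 0.0000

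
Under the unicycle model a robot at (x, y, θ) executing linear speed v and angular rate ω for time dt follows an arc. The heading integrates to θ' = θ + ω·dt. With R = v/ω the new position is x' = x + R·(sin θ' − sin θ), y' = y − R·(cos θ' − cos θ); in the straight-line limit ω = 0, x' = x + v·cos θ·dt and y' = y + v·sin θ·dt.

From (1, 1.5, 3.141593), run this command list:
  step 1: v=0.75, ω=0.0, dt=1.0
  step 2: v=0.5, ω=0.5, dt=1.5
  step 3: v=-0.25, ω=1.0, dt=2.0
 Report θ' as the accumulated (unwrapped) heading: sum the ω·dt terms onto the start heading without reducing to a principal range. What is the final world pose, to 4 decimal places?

step 1: θ'=3.1416 (straight) → pose (0.2500, 1.5000, 3.1416)
step 2: θ'=3.8916 (R=1.0000) → pose (-0.4316, 1.2317, 3.8916)
step 3: θ'=5.8916 (R=-0.2500) → pose (-0.5066, 1.6457, 5.8916)

(-0.5066, 1.6457, 5.8916)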